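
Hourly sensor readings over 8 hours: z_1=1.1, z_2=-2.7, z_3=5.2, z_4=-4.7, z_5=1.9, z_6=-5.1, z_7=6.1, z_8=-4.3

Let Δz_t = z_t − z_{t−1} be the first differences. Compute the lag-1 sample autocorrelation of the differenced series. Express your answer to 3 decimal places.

-0.822

First differences Δz: -3.8, 7.9, -9.9, 6.6, -7.0, 11.2, -10.4
Mean of differences = -0.7714
Numerator Σ(Δz_t−Δz̄)(Δz_{t+1}−Δz̄) = -408.4565
Denominator Σ(Δz_t−Δz̄)² = 496.8543
r_1(Δz) = -408.4565 / 496.8543 = -0.822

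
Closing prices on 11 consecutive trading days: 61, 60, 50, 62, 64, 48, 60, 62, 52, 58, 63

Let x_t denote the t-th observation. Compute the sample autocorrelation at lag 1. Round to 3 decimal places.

Mean x̄ = (61 + 60 + 50 + 62 + 64 + 48 + 60 + 62 + 52 + 58 + 63)/11 = 58.1818
Numerator Σ_{t=1}^{10}(x_t−x̄)(x_{t+1}−x̄) = -112.9421
Denominator Σ(x_t−x̄)² = 309.6364
r_1 = -112.9421 / 309.6364 = -0.365

-0.365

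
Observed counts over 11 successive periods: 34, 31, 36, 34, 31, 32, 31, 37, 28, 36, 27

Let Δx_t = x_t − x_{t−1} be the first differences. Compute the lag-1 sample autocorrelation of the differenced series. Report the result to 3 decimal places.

-0.732

First differences Δx: -3, 5, -2, -3, 1, -1, 6, -9, 8, -9
Mean of differences = -0.7000
Numerator Σ(Δx_t−Δx̄)(Δx_{t+1}−Δx̄) = -223.9900
Denominator Σ(Δx_t−Δx̄)² = 306.1000
r_1(Δx) = -223.9900 / 306.1000 = -0.732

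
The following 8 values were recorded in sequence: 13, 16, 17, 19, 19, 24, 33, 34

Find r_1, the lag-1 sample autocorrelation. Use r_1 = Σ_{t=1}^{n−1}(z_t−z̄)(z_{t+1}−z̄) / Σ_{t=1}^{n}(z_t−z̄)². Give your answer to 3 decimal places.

Mean z̄ = (13 + 16 + 17 + 19 + 19 + 24 + 33 + 34)/8 = 21.8750
Deviations from mean: -8.8750, -5.8750, -4.8750, -2.8750, -2.8750, 2.1250, 11.1250, 12.1250
Σ(z_t−z̄)(z_{t+1}−z̄) = (52.1406) + (28.6406) + (14.0156) + (8.2656) + (-6.1094) + (23.6406) + (134.8906) = 255.4844
Denominator Σ(z_t−z̄)² = 428.8750
r_1 = 255.4844 / 428.8750 = 0.596

0.596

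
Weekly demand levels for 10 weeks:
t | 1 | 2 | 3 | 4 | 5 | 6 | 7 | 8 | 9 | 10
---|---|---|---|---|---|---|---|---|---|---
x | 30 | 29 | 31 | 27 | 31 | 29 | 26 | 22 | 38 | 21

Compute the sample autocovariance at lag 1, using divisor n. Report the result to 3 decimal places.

-12.176

Mean x̄ = (30 + 29 + 31 + 27 + 31 + 29 + 26 + 22 + 38 + 21)/10 = 28.4000
Σ_{t=1}^{9}(x_t−x̄)(x_{t+1}−x̄) = -121.7600
γ_1 = -121.7600 / 10 = -12.176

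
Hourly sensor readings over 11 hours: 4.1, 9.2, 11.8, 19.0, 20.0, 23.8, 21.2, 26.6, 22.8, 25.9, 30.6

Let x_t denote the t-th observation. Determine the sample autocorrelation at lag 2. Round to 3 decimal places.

0.364

Mean x̄ = (4.1 + 9.2 + 11.8 + 19.0 + 20.0 + 23.8 + 21.2 + 26.6 + 22.8 + 25.9 + 30.6)/11 = 19.5455
Numerator Σ_{t=1}^{9}(x_t−x̄)(x_{t+2}−x̄) = 236.3904
Denominator Σ(x_t−x̄)² = 649.8673
r_2 = 236.3904 / 649.8673 = 0.364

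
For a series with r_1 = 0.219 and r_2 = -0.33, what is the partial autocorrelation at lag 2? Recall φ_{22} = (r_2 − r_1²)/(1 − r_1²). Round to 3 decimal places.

-0.397

φ_{22} = (r_2 − r_1²) / (1 − r_1²)
r_1² = (0.219)² = 0.047961
Numerator = -0.33 − 0.0480 = -0.3780; denominator = 1 − 0.0480 = 0.9520
φ_{22} = -0.3780 / 0.9520 = -0.397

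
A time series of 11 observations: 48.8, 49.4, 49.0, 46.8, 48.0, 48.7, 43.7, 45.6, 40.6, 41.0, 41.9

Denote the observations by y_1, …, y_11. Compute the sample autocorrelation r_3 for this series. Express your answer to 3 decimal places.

Mean ȳ = (48.8 + 49.4 + 49.0 + 46.8 + 48.0 + 48.7 + 43.7 + 45.6 + 40.6 + 41.0 + 41.9)/11 = 45.7727
Numerator Σ_{t=1}^{8}(y_t−ȳ)(y_{t+3}−ȳ) = 13.5414
Denominator Σ(y_t−ȳ)² = 116.1818
r_3 = 13.5414 / 116.1818 = 0.117

0.117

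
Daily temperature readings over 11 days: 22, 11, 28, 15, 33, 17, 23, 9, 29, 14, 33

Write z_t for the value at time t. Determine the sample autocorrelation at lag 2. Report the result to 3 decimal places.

Mean z̄ = (22 + 11 + 28 + 15 + 33 + 17 + 23 + 9 + 29 + 14 + 33)/11 = 21.2727
Numerator Σ_{t=1}^{9}(z_t−z̄)(z_{t+2}−z̄) = 440.9421
Denominator Σ(z_t−z̄)² = 750.1818
r_2 = 440.9421 / 750.1818 = 0.588

0.588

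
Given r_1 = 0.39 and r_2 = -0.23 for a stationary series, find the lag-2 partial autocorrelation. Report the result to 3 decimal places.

φ_{22} = (r_2 − r_1²) / (1 − r_1²)
r_1² = (0.39)² = 0.1521
Numerator = -0.23 − 0.1521 = -0.3821; denominator = 1 − 0.1521 = 0.8479
φ_{22} = -0.3821 / 0.8479 = -0.451

-0.451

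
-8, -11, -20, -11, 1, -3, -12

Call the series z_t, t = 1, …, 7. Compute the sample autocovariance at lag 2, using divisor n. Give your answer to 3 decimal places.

Mean z̄ = (-8 − 11 − 20 − 11 + 1 − 3 − 12)/7 = -9.1429
Σ_{t=1}^{5}(z_t−z̄)(z_{t+2}−z̄) = -159.4694
γ_2 = -159.4694 / 7 = -22.781

-22.781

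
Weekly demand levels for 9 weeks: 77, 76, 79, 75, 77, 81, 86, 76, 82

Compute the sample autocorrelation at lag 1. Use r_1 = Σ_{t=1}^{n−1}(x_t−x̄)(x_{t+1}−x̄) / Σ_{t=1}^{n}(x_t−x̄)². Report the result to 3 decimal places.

-0.065

Mean x̄ = (77 + 76 + 79 + 75 + 77 + 81 + 86 + 76 + 82)/9 = 78.7778
Numerator Σ_{t=1}^{8}(x_t−x̄)(x_{t+1}−x̄) = -6.7160
Denominator Σ(x_t−x̄)² = 103.5556
r_1 = -6.7160 / 103.5556 = -0.065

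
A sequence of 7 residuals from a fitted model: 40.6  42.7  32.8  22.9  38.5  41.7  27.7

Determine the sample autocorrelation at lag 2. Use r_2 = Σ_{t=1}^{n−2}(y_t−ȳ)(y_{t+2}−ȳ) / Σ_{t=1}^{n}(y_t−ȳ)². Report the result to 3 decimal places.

-0.617

Mean ȳ = (40.6 + 42.7 + 32.8 + 22.9 + 38.5 + 41.7 + 27.7)/7 = 35.2714
Σ(y_t−ȳ)(y_{t+2}−ȳ) = (-13.1692) + (-91.9020) + (-7.9792) + (-79.5306) + (-24.4449) = -217.0259
Denominator Σ(y_t−ȳ)² = 351.8143
r_2 = -217.0259 / 351.8143 = -0.617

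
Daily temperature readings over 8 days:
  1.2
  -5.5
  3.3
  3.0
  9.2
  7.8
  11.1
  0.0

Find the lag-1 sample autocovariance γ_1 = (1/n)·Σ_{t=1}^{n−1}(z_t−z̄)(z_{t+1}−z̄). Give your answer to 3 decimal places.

Mean z̄ = (1.2 − 5.5 + 3.3 + 3.0 + 9.2 + 7.8 + 11.1 + 0.0)/8 = 3.7625
Σ_{t=1}^{7}(z_t−z̄)(z_{t+1}−z̄) = 48.1973
γ_1 = 48.1973 / 8 = 6.025

6.025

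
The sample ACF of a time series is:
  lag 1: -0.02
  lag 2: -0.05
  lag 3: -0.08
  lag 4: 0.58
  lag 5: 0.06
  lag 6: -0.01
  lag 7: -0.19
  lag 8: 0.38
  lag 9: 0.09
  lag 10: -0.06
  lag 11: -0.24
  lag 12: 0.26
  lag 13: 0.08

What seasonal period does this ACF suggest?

4

The largest autocorrelation is r_4 = 0.58, with weaker echoes at lags 8 (0.38) and 12 (0.26); the remaining lags stay at or below 0.09.
The dominant spike at lag 4 indicates a seasonal period of 4.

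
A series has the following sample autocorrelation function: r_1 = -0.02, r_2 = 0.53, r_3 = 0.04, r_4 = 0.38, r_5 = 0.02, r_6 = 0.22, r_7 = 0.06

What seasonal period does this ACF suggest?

The largest autocorrelation is r_2 = 0.53, with weaker echoes at lags 4 (0.38) and 6 (0.22); the remaining lags stay at or below 0.06.
The dominant spike at lag 2 indicates a seasonal period of 2.

2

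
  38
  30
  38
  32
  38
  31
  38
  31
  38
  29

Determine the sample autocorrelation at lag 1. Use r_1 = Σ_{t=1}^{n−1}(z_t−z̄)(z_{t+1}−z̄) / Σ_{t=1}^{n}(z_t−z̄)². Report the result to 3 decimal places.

Mean z̄ = (38 + 30 + 38 + 32 + 38 + 31 + 38 + 31 + 38 + 29)/10 = 34.3000
Numerator Σ_{t=1}^{9}(z_t−z̄)(z_{t+1}−z̄) = -117.2900
Denominator Σ(z_t−z̄)² = 142.1000
r_1 = -117.2900 / 142.1000 = -0.825

-0.825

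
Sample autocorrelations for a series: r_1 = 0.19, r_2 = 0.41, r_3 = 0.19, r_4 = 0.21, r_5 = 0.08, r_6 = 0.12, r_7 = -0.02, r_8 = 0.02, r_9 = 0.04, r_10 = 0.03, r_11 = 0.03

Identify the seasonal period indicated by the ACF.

2

The largest autocorrelation is r_2 = 0.41, with a weaker echo at lag 4 (0.21); the remaining lags stay at or below 0.19.
The dominant spike at lag 2 indicates a seasonal period of 2.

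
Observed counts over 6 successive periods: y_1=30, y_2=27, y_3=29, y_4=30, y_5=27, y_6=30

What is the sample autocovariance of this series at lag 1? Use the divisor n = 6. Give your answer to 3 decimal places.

-1.088

Mean ȳ = (30 + 27 + 29 + 30 + 27 + 30)/6 = 28.8333
Σ_{t=1}^{5}(y_t−ȳ)(y_{t+1}−ȳ) = -6.5278
γ_1 = -6.5278 / 6 = -1.088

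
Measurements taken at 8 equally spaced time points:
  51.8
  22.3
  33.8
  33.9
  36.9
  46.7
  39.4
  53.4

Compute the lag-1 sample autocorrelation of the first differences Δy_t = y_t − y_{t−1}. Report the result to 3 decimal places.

-0.358

First differences Δy: -29.5, 11.5, 0.1, 3.0, 9.8, -7.3, 14.0
Mean of differences = 0.2286
Numerator Σ(Δy_t−Δȳ)(Δy_{t+1}−Δȳ) = -486.1008
Denominator Σ(Δy_t−Δȳ)² = 1356.4743
r_1(Δy) = -486.1008 / 1356.4743 = -0.358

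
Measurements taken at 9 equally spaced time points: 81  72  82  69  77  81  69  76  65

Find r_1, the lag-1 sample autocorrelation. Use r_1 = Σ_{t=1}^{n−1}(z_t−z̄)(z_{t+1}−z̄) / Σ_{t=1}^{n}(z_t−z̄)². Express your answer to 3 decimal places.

-0.434

Mean z̄ = (81 + 72 + 82 + 69 + 77 + 81 + 69 + 76 + 65)/9 = 74.6667
Numerator Σ_{t=1}^{8}(z_t−z̄)(z_{t+1}−z̄) = -132.7778
Denominator Σ(z_t−z̄)² = 306.0000
r_1 = -132.7778 / 306.0000 = -0.434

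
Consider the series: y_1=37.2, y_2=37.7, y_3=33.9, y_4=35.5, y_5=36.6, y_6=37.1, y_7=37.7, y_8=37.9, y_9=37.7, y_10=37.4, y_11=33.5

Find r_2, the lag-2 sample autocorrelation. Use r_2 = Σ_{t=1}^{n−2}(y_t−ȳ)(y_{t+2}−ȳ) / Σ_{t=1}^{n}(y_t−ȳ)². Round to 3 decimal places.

-0.158

Mean ȳ = (37.2 + 37.7 + 33.9 + 35.5 + 36.6 + 37.1 + 37.7 + 37.9 + 37.7 + 37.4 + 33.5)/11 = 36.5636
Numerator Σ_{t=1}^{9}(y_t−ȳ)(y_{t+2}−ȳ) = -3.8854
Denominator Σ(y_t−ȳ)² = 24.6655
r_2 = -3.8854 / 24.6655 = -0.158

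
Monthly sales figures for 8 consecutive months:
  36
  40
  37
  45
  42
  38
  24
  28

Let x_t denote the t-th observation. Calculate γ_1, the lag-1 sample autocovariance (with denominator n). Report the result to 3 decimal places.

Mean x̄ = (36 + 40 + 37 + 45 + 42 + 38 + 24 + 28)/8 = 36.2500
Deviations: -0.2500, 3.7500, 0.7500, 8.7500, 5.7500, 1.7500, -12.2500, -8.2500
Σ_{t=1}^{7}(x_t−x̄)(x_{t+1}−x̄) = 148.4375
γ_1 = 148.4375 / 8 = 18.555

18.555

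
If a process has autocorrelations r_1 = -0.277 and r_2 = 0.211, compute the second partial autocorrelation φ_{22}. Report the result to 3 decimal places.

0.145

φ_{22} = (r_2 − r_1²) / (1 − r_1²)
r_1² = (-0.277)² = 0.076729
Numerator = 0.211 − 0.0767 = 0.1343; denominator = 1 − 0.0767 = 0.9233
φ_{22} = 0.1343 / 0.9233 = 0.145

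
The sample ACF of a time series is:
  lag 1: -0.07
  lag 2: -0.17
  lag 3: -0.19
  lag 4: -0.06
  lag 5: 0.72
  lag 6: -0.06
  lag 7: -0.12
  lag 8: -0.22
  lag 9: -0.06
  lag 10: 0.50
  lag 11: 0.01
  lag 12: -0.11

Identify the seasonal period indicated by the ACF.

The largest autocorrelation is r_5 = 0.72, with a weaker echo at lag 10 (0.50); the remaining lags stay at or below 0.01.
The dominant spike at lag 5 indicates a seasonal period of 5.

5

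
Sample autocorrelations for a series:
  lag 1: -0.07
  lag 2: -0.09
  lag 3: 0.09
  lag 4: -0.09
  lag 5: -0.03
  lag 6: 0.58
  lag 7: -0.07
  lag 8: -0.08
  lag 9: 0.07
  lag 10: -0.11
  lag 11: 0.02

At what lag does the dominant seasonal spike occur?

The largest autocorrelation is r_6 = 0.58; the remaining lags stay at or below 0.09.
The dominant spike at lag 6 indicates a seasonal period of 6.

6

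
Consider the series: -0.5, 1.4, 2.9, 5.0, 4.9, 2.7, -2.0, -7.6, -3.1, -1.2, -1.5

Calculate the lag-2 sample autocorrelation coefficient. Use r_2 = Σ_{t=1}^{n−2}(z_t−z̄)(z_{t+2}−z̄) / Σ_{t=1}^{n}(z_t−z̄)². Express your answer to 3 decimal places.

Mean z̄ = (-0.5 + 1.4 + 2.9 + 5.0 + 4.9 + 2.7 − 2.0 − 7.6 − 3.1 − 1.2 − 1.5)/11 = 0.0909
Numerator Σ_{t=1}^{9}(z_t−z̄)(z_{t+2}−z̄) = 22.6389
Denominator Σ(z_t−z̄)² = 141.8891
r_2 = 22.6389 / 141.8891 = 0.160

0.160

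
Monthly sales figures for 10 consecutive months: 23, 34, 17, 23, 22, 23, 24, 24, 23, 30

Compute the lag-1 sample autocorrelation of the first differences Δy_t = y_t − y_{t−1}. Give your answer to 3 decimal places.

First differences Δy: 11, -17, 6, -1, 1, 1, 0, -1, 7
Mean of differences = 0.7778
Numerator Σ(Δy_t−Δȳ)(Δy_{t+1}−Δȳ) = -294.0494
Denominator Σ(Δy_t−Δȳ)² = 493.5556
r_1(Δy) = -294.0494 / 493.5556 = -0.596

-0.596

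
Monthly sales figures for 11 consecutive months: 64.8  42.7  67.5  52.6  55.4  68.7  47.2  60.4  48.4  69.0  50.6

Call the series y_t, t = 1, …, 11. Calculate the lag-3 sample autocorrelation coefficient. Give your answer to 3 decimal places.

-0.101

Mean ȳ = (64.8 + 42.7 + 67.5 + 52.6 + 55.4 + 68.7 + 47.2 + 60.4 + 48.4 + 69.0 + 50.6)/11 = 57.0273
Numerator Σ_{t=1}^{8}(y_t−ȳ)(y_{t+3}−ȳ) = -90.8731
Denominator Σ(y_t−ȳ)² = 900.9018
r_3 = -90.8731 / 900.9018 = -0.101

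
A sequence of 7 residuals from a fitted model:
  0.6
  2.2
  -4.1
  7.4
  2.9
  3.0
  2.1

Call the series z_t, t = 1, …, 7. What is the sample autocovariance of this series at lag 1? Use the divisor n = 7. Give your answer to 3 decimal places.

Mean z̄ = (0.6 + 2.2 − 4.1 + 7.4 + 2.9 + 3.0 + 2.1)/7 = 2.0143
Deviations: -1.4143, 0.1857, -6.1143, 5.3857, 0.8857, 0.9857, 0.0857
Σ_{t=1}^{6}(z_t−z̄)(z_{t+1}−z̄) = -28.6002
γ_1 = -28.6002 / 7 = -4.086

-4.086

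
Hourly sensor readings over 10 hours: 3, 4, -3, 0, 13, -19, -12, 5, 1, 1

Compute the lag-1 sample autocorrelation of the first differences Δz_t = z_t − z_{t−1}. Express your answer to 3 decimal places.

-0.360

First differences Δz: 1, -7, 3, 13, -32, 7, 17, -4, 0
Mean of differences = -0.2222
Numerator Σ(Δz_t−Δz̄)(Δz_{t+1}−Δz̄) = -578.7160
Denominator Σ(Δz_t−Δz̄)² = 1605.5556
r_1(Δz) = -578.7160 / 1605.5556 = -0.360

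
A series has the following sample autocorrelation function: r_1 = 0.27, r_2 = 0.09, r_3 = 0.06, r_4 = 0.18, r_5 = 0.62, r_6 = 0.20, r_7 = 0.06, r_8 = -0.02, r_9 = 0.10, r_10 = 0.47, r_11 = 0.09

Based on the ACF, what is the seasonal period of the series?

The largest autocorrelation is r_5 = 0.62, with a weaker echo at lag 10 (0.47); the remaining lags stay at or below 0.27. The elevated value at lag 1 (0.27), dropping to 0.09 at lag 2, reflects decaying short-term dependence rather than seasonality.
The dominant spike at lag 5 indicates a seasonal period of 5.

5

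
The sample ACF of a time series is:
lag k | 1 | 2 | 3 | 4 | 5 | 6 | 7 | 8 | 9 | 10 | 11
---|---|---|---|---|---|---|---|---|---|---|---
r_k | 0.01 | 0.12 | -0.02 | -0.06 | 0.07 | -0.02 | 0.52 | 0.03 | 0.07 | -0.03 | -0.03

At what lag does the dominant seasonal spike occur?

7

The largest autocorrelation is r_7 = 0.52; the remaining lags stay at or below 0.12.
The dominant spike at lag 7 indicates a seasonal period of 7.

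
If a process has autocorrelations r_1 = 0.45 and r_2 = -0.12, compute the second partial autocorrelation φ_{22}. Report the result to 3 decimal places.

φ_{22} = (r_2 − r_1²) / (1 − r_1²)
r_1² = (0.45)² = 0.2025
Numerator = -0.12 − 0.2025 = -0.3225; denominator = 1 − 0.2025 = 0.7975
φ_{22} = -0.3225 / 0.7975 = -0.404

-0.404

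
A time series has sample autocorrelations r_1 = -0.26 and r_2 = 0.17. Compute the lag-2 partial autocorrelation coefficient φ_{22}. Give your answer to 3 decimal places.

0.110

φ_{22} = (r_2 − r_1²) / (1 − r_1²)
r_1² = (-0.26)² = 0.0676
Numerator = 0.17 − 0.0676 = 0.1024; denominator = 1 − 0.0676 = 0.9324
φ_{22} = 0.1024 / 0.9324 = 0.110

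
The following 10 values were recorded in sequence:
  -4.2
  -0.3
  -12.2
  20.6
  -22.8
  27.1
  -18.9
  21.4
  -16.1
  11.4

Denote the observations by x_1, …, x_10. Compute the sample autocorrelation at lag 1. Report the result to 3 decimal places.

-0.912

Mean x̄ = (-4.2 − 0.3 − 12.2 + 20.6 − 22.8 + 27.1 − 18.9 + 21.4 − 16.1 + 11.4)/10 = 0.6000
Numerator Σ_{t=1}^{9}(x_t−x̄)(x_{t+1}−x̄) = -2778.3300
Denominator Σ(x_t−x̄)² = 3045.9200
r_1 = -2778.3300 / 3045.9200 = -0.912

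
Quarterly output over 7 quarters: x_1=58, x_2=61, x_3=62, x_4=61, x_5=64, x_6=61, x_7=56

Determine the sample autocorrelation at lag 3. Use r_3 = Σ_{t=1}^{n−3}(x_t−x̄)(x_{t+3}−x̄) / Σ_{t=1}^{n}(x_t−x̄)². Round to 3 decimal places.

-0.023

Mean x̄ = (58 + 61 + 62 + 61 + 64 + 61 + 56)/7 = 60.4286
Numerator Σ_{t=1}^{4}(x_t−x̄)(x_{t+3}−x̄) = -0.9796
Denominator Σ(x_t−x̄)² = 41.7143
r_3 = -0.9796 / 41.7143 = -0.023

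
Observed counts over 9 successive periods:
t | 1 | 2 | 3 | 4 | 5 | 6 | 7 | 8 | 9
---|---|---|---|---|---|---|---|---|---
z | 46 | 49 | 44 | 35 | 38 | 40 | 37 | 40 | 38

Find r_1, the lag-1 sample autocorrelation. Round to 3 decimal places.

0.454

Mean z̄ = (46 + 49 + 44 + 35 + 38 + 40 + 37 + 40 + 38)/9 = 40.7778
Numerator Σ_{t=1}^{8}(z_t−z̄)(z_{t+1}−z̄) = 77.0617
Denominator Σ(z_t−z̄)² = 169.5556
r_1 = 77.0617 / 169.5556 = 0.454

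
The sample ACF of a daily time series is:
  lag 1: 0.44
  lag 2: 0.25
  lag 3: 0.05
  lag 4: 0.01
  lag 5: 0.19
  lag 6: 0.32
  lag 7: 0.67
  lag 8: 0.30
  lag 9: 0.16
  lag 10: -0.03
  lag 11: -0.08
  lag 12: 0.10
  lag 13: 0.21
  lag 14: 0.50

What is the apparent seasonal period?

7

The largest autocorrelation is r_7 = 0.67, with a weaker echo at lag 14 (0.50); the remaining lags stay at or below 0.44. The elevated value at lag 1 (0.44), dropping to 0.25 at lag 2, reflects decaying short-term dependence rather than seasonality.
The dominant spike at lag 7 indicates a seasonal period of 7.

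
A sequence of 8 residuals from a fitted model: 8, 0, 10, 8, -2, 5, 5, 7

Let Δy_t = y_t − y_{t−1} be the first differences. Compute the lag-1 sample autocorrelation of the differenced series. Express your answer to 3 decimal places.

First differences Δy: -8, 10, -2, -10, 7, 0, 2
Mean of differences = -0.1429
Numerator Σ(Δy_t−Δȳ)(Δy_{t+1}−Δȳ) = -149.3061
Denominator Σ(Δy_t−Δȳ)² = 320.8571
r_1(Δy) = -149.3061 / 320.8571 = -0.465

-0.465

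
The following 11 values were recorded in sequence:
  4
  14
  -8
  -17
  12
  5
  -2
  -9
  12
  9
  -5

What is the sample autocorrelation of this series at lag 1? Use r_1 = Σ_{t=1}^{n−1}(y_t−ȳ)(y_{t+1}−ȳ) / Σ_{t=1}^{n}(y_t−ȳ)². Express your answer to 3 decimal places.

-0.119

Mean ȳ = (4 + 14 − 8 − 17 + 12 + 5 − 2 − 9 + 12 + 9 − 5)/11 = 1.3636
Numerator Σ_{t=1}^{10}(y_t−ȳ)(y_{t+1}−ȳ) = -124.6777
Denominator Σ(y_t−ȳ)² = 1048.5455
r_1 = -124.6777 / 1048.5455 = -0.119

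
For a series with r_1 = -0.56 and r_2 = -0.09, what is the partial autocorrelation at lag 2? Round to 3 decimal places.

-0.588

φ_{22} = (r_2 − r_1²) / (1 − r_1²)
r_1² = (-0.56)² = 0.3136
Numerator = -0.09 − 0.3136 = -0.4036; denominator = 1 − 0.3136 = 0.6864
φ_{22} = -0.4036 / 0.6864 = -0.588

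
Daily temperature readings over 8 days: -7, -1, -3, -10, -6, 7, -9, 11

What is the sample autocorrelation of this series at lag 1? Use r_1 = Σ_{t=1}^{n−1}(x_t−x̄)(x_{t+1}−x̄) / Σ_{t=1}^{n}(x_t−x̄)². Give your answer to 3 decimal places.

Mean x̄ = (-7 − 1 − 3 − 10 − 6 + 7 − 9 + 11)/8 = -2.2500
Σ(x_t−x̄)(x_{t+1}−x̄) = (-5.9375) + (-0.9375) + (5.8125) + (29.0625) + (-34.6875) + (-62.4375) + (-89.4375) = -158.5625
Denominator Σ(x_t−x̄)² = 405.5000
r_1 = -158.5625 / 405.5000 = -0.391

-0.391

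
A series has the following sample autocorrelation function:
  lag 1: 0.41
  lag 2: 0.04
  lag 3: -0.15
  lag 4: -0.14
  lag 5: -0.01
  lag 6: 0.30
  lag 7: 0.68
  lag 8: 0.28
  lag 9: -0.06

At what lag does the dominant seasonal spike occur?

7

The largest autocorrelation is r_7 = 0.68; the remaining lags stay at or below 0.41. The elevated value at lag 1 (0.41), dropping to 0.04 at lag 2, reflects decaying short-term dependence rather than seasonality.
The dominant spike at lag 7 indicates a seasonal period of 7.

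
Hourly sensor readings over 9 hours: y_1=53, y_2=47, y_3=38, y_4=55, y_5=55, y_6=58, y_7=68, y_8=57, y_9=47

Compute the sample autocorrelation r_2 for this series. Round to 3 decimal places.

-0.128

Mean ȳ = (53 + 47 + 38 + 55 + 55 + 58 + 68 + 57 + 47)/9 = 53.1111
Σ(y_t−ȳ)(y_{t+2}−ȳ) = (1.6790) + (-11.5432) + (-28.5432) + (9.2346) + (28.1235) + (19.0123) + (-90.9877) = -73.0247
Denominator Σ(y_t−ȳ)² = 570.8889
r_2 = -73.0247 / 570.8889 = -0.128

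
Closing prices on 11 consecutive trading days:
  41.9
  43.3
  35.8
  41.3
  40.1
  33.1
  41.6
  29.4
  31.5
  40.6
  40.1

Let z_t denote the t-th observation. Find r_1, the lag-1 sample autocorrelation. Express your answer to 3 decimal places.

Mean z̄ = (41.9 + 43.3 + 35.8 + 41.3 + 40.1 + 33.1 + 41.6 + 29.4 + 31.5 + 40.6 + 40.1)/11 = 38.0636
Numerator Σ_{t=1}^{10}(z_t−z̄)(z_{t+1}−z̄) = -5.4168
Denominator Σ(z_t−z̄)² = 227.7455
r_1 = -5.4168 / 227.7455 = -0.024

-0.024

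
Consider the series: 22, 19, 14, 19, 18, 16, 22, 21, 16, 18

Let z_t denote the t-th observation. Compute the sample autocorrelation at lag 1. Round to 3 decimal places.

-0.105

Mean z̄ = (22 + 19 + 14 + 19 + 18 + 16 + 22 + 21 + 16 + 18)/10 = 18.5000
Numerator Σ_{t=1}^{9}(z_t−z̄)(z_{t+1}−z̄) = -6.7500
Denominator Σ(z_t−z̄)² = 64.5000
r_1 = -6.7500 / 64.5000 = -0.105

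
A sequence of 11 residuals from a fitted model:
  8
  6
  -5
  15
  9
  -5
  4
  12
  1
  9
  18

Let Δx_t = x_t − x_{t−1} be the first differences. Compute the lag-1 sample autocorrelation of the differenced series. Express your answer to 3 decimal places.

First differences Δx: -2, -11, 20, -6, -14, 9, 8, -11, 8, 9
Mean of differences = 1.0000
Numerator Σ(Δx_t−Δx̄)(Δx_{t+1}−Δx̄) = -396.0000
Denominator Σ(Δx_t−Δx̄)² = 1158.0000
r_1(Δx) = -396.0000 / 1158.0000 = -0.342

-0.342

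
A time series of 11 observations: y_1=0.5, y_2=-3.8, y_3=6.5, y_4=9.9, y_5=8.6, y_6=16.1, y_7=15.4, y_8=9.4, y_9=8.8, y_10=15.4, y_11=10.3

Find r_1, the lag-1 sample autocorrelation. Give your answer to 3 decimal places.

0.507

Mean ȳ = (0.5 − 3.8 + 6.5 + 9.9 + 8.6 + 16.1 + 15.4 + 9.4 + 8.8 + 15.4 + 10.3)/11 = 8.8273
Numerator Σ_{t=1}^{10}(y_t−ȳ)(y_{t+1}−ȳ) = 191.1956
Denominator Σ(y_t−ȳ)² = 377.2018
r_1 = 191.1956 / 377.2018 = 0.507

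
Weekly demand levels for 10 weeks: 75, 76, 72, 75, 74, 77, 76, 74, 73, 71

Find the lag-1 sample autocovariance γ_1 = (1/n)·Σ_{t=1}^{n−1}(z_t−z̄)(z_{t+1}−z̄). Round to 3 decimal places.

0.341

Mean z̄ = (75 + 76 + 72 + 75 + 74 + 77 + 76 + 74 + 73 + 71)/10 = 74.3000
Σ_{t=1}^{9}(z_t−z̄)(z_{t+1}−z̄) = 3.4100
γ_1 = 3.4100 / 10 = 0.341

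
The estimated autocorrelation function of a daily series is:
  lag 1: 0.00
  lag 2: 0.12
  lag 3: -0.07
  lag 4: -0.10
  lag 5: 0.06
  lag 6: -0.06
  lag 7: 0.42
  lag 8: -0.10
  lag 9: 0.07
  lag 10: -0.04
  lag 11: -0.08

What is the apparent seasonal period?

The largest autocorrelation is r_7 = 0.42; the remaining lags stay at or below 0.12.
The dominant spike at lag 7 indicates a seasonal period of 7.

7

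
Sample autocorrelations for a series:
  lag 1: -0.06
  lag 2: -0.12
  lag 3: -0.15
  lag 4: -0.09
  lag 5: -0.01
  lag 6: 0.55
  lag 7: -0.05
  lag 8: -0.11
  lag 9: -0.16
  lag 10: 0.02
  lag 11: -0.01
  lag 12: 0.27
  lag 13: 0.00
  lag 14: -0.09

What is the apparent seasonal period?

6

The largest autocorrelation is r_6 = 0.55, with a weaker echo at lag 12 (0.27); the remaining lags stay at or below 0.02.
The dominant spike at lag 6 indicates a seasonal period of 6.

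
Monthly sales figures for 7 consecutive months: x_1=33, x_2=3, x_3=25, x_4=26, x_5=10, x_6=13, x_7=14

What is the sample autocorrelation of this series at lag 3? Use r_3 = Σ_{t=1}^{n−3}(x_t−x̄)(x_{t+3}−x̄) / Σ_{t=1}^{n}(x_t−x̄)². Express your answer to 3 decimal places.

Mean x̄ = (33 + 3 + 25 + 26 + 10 + 13 + 14)/7 = 17.7143
Deviations from mean: 15.2857, -14.7143, 7.2857, 8.2857, -7.7143, -4.7143, -3.7143
Numerator Σ_{t=1}^{4}(x_t−x̄)(x_{t+3}−x̄) = 175.0408
Denominator Σ(x_t−x̄)² = 667.4286
r_3 = 175.0408 / 667.4286 = 0.262

0.262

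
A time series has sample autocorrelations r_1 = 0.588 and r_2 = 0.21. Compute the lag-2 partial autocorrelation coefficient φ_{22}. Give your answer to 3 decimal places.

φ_{22} = (r_2 − r_1²) / (1 − r_1²)
r_1² = (0.588)² = 0.345744
Numerator = 0.21 − 0.3457 = -0.1357; denominator = 1 − 0.3457 = 0.6543
φ_{22} = -0.1357 / 0.6543 = -0.207

-0.207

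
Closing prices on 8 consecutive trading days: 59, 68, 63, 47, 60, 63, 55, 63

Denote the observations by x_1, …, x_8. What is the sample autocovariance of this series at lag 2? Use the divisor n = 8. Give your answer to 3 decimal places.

-17.359

Mean x̄ = (59 + 68 + 63 + 47 + 60 + 63 + 55 + 63)/8 = 59.7500
Σ_{t=1}^{6}(x_t−x̄)(x_{t+2}−x̄) = -138.8750
γ_2 = -138.8750 / 8 = -17.359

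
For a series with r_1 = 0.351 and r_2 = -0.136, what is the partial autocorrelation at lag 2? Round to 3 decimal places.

-0.296

φ_{22} = (r_2 − r_1²) / (1 − r_1²)
r_1² = (0.351)² = 0.123201
Numerator = -0.136 − 0.1232 = -0.2592; denominator = 1 − 0.1232 = 0.8768
φ_{22} = -0.2592 / 0.8768 = -0.296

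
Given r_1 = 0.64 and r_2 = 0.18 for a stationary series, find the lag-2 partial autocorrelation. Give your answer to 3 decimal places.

-0.389

φ_{22} = (r_2 − r_1²) / (1 − r_1²)
r_1² = (0.64)² = 0.4096
Numerator = 0.18 − 0.4096 = -0.2296; denominator = 1 − 0.4096 = 0.5904
φ_{22} = -0.2296 / 0.5904 = -0.389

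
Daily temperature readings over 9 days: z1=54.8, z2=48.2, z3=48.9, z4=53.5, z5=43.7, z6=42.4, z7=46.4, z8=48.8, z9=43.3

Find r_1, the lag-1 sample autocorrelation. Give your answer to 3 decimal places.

0.065

Mean z̄ = (54.8 + 48.2 + 48.9 + 53.5 + 43.7 + 42.4 + 46.4 + 48.8 + 43.3)/9 = 47.7778
Numerator Σ_{t=1}^{8}(z_t−z̄)(z_{t+1}−z̄) = 9.8795
Denominator Σ(z_t−z̄)² = 152.0356
r_1 = 9.8795 / 152.0356 = 0.065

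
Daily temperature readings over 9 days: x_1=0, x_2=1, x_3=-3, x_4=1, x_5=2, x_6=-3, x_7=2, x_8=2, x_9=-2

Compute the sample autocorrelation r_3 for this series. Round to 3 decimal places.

Mean x̄ = (0 + 1 − 3 + 1 + 2 − 3 + 2 + 2 − 2)/9 = 0.0000
Numerator Σ_{t=1}^{6}(x_t−x̄)(x_{t+3}−x̄) = 23.0000
Denominator Σ(x_t−x̄)² = 36.0000
r_3 = 23.0000 / 36.0000 = 0.639

0.639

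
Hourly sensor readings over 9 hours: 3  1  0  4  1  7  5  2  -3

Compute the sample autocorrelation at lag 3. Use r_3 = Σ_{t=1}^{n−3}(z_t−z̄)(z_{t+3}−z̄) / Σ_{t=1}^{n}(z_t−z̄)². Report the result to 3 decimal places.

Mean z̄ = (3 + 1 + 0 + 4 + 1 + 7 + 5 + 2 − 3)/9 = 2.2222
Σ(z_t−z̄)(z_{t+3}−z̄) = (1.3827) + (1.4938) + (-10.6173) + (4.9383) + (0.2716) + (-24.9506) = -27.4815
Denominator Σ(z_t−z̄)² = 69.5556
r_3 = -27.4815 / 69.5556 = -0.395

-0.395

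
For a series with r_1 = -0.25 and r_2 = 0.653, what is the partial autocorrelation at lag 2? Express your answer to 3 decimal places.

φ_{22} = (r_2 − r_1²) / (1 − r_1²)
r_1² = (-0.25)² = 0.0625
Numerator = 0.653 − 0.0625 = 0.5905; denominator = 1 − 0.0625 = 0.9375
φ_{22} = 0.5905 / 0.9375 = 0.630

0.630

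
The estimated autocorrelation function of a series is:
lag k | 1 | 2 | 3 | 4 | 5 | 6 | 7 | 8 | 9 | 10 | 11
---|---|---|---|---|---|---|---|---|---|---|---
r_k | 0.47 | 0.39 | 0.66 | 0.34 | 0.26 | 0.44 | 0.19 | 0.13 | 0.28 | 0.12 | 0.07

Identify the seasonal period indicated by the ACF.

3

The largest autocorrelation is r_3 = 0.66; the remaining lags stay at or below 0.47. The elevated value at lag 1 (0.47), dropping to 0.39 at lag 2, reflects decaying short-term dependence rather than seasonality.
The dominant spike at lag 3 indicates a seasonal period of 3.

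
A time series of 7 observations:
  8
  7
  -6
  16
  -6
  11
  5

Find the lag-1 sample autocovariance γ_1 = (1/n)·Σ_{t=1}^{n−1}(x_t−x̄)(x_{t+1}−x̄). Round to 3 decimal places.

Mean x̄ = (8 + 7 − 6 + 16 − 6 + 11 + 5)/7 = 5.0000
Deviations: 3.0000, 2.0000, -11.0000, 11.0000, -11.0000, 6.0000, 0.0000
Σ_{t=1}^{6}(x_t−x̄)(x_{t+1}−x̄) = -324.0000
γ_1 = -324.0000 / 7 = -46.286

-46.286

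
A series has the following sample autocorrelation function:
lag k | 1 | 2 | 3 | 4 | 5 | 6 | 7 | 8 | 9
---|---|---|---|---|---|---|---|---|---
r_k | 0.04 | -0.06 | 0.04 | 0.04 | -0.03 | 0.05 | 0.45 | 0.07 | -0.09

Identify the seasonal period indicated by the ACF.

The largest autocorrelation is r_7 = 0.45; the remaining lags stay at or below 0.07.
The dominant spike at lag 7 indicates a seasonal period of 7.

7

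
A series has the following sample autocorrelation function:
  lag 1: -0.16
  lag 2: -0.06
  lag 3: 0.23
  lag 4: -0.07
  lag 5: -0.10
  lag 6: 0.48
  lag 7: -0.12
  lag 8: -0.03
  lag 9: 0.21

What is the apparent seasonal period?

The largest autocorrelation is r_6 = 0.48; the remaining lags stay at or below 0.23.
The dominant spike at lag 6 indicates a seasonal period of 6.

6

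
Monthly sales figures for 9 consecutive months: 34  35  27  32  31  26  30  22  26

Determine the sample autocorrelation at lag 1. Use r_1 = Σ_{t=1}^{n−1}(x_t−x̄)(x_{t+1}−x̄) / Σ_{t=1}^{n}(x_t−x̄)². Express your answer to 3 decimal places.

0.158

Mean x̄ = (34 + 35 + 27 + 32 + 31 + 26 + 30 + 22 + 26)/9 = 29.2222
Numerator Σ_{t=1}^{8}(x_t−x̄)(x_{t+1}−x̄) = 22.9506
Denominator Σ(x_t−x̄)² = 145.5556
r_1 = 22.9506 / 145.5556 = 0.158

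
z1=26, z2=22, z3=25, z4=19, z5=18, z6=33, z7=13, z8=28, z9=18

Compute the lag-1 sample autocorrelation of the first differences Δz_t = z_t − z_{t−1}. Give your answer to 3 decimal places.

First differences Δz: -4, 3, -6, -1, 15, -20, 15, -10
Mean of differences = -1.0000
Numerator Σ(Δz_t−Δz̄)(Δz_{t+1}−Δz̄) = -784.0000
Denominator Σ(Δz_t−Δz̄)² = 1004.0000
r_1(Δz) = -784.0000 / 1004.0000 = -0.781

-0.781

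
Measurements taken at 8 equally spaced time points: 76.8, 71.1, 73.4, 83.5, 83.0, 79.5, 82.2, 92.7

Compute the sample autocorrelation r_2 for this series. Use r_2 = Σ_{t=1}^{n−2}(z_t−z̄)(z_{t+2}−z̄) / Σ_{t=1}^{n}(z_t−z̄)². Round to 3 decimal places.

Mean z̄ = (76.8 + 71.1 + 73.4 + 83.5 + 83.0 + 79.5 + 82.2 + 92.7)/8 = 80.2750
Deviations from mean: -3.4750, -9.1750, -6.8750, 3.2250, 2.7250, -0.7750, 1.9250, 12.4250
Numerator Σ_{t=1}^{6}(z_t−z̄)(z_{t+2}−z̄) = -31.3163
Denominator Σ(z_t−z̄)² = 320.0350
r_2 = -31.3163 / 320.0350 = -0.098

-0.098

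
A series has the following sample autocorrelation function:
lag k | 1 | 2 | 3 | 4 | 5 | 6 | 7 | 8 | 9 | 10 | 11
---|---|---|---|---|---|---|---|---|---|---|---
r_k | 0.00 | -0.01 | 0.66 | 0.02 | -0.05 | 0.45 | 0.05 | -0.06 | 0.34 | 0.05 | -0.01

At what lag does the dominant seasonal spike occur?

The largest autocorrelation is r_3 = 0.66, with weaker echoes at lags 6 (0.45) and 9 (0.34); the remaining lags stay at or below 0.05.
The dominant spike at lag 3 indicates a seasonal period of 3.

3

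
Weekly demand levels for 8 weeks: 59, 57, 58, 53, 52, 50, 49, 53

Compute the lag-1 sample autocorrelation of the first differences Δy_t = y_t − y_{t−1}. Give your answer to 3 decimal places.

First differences Δy: -2, 1, -5, -1, -2, -1, 4
Mean of differences = -0.8571
Numerator Σ(Δy_t−Δȳ)(Δy_{t+1}−Δȳ) = -9.5918
Denominator Σ(Δy_t−Δȳ)² = 46.8571
r_1(Δy) = -9.5918 / 46.8571 = -0.205

-0.205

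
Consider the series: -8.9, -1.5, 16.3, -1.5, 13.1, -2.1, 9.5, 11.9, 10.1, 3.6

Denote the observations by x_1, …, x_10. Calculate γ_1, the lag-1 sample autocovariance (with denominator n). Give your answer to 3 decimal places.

-14.035

Mean x̄ = (-8.9 − 1.5 + 16.3 − 1.5 + 13.1 − 2.1 + 9.5 + 11.9 + 10.1 + 3.6)/10 = 5.0500
Σ_{t=1}^{9}(x_t−x̄)(x_{t+1}−x̄) = -140.3525
γ_1 = -140.3525 / 10 = -14.035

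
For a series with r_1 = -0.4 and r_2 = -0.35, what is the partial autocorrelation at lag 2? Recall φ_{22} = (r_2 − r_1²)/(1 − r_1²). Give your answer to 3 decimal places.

φ_{22} = (r_2 − r_1²) / (1 − r_1²)
r_1² = (-0.4)² = 0.16
Numerator = -0.35 − 0.1600 = -0.5100; denominator = 1 − 0.1600 = 0.8400
φ_{22} = -0.5100 / 0.8400 = -0.607

-0.607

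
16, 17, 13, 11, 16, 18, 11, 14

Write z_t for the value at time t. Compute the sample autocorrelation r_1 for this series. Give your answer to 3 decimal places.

-0.105

Mean z̄ = (16 + 17 + 13 + 11 + 16 + 18 + 11 + 14)/8 = 14.5000
Deviations from mean: 1.5000, 2.5000, -1.5000, -3.5000, 1.5000, 3.5000, -3.5000, -0.5000
Σ(z_t−z̄)(z_{t+1}−z̄) = (3.7500) + (-3.7500) + (5.2500) + (-5.2500) + (5.2500) + (-12.2500) + (1.7500) = -5.2500
Denominator Σ(z_t−z̄)² = 50.0000
r_1 = -5.2500 / 50.0000 = -0.105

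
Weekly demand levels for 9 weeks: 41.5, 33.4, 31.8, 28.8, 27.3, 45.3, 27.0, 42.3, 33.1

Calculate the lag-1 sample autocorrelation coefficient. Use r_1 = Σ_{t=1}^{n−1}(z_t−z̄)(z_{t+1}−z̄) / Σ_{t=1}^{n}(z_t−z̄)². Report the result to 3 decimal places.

Mean z̄ = (41.5 + 33.4 + 31.8 + 28.8 + 27.3 + 45.3 + 27.0 + 42.3 + 33.1)/9 = 34.5000
Numerator Σ_{t=1}^{8}(z_t−z̄)(z_{t+1}−z̄) = -176.4800
Denominator Σ(z_t−z̄)² = 377.5200
r_1 = -176.4800 / 377.5200 = -0.467

-0.467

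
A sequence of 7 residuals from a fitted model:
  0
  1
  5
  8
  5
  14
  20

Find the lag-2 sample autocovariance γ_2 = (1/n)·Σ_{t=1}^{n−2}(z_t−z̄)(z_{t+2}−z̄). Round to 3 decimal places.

-0.848

Mean z̄ = (0 + 1 + 5 + 8 + 5 + 14 + 20)/7 = 7.5714
Σ_{t=1}^{5}(z_t−z̄)(z_{t+2}−z̄) = -5.9388
γ_2 = -5.9388 / 7 = -0.848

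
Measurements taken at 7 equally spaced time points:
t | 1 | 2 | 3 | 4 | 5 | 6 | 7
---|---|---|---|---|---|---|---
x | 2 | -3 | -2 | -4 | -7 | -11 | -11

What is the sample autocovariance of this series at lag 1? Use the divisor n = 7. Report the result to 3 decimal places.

Mean x̄ = (2 − 3 − 2 − 4 − 7 − 11 − 11)/7 = -5.1429
Σ_{t=1}^{6}(x_t−x̄)(x_{t+1}−x̄) = 68.6939
γ_1 = 68.6939 / 7 = 9.813

9.813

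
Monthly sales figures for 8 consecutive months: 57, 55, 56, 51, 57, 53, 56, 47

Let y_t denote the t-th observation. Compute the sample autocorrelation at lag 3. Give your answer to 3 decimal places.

Mean ȳ = (57 + 55 + 56 + 51 + 57 + 53 + 56 + 47)/8 = 54.0000
Numerator Σ_{t=1}^{5}(y_t−ȳ)(y_{t+3}−ȳ) = -35.0000
Denominator Σ(y_t−ȳ)² = 86.0000
r_3 = -35.0000 / 86.0000 = -0.407

-0.407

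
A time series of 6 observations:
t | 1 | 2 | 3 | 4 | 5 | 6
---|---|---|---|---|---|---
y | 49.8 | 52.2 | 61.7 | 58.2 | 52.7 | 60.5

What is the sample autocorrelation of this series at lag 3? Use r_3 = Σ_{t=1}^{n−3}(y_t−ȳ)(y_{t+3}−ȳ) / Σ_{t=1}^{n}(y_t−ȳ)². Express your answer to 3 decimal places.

Mean ȳ = (49.8 + 52.2 + 61.7 + 58.2 + 52.7 + 60.5)/6 = 55.8500
Σ(y_t−ȳ)(y_{t+3}−ȳ) = (-14.2175) + (11.4975) + (27.2025) = 24.4825
Denominator Σ(y_t−ȳ)² = 121.2150
r_3 = 24.4825 / 121.2150 = 0.202

0.202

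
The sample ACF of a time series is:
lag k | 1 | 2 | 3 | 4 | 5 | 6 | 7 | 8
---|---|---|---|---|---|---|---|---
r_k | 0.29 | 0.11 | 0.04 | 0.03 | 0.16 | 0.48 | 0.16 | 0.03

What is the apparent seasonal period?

6

The largest autocorrelation is r_6 = 0.48; the remaining lags stay at or below 0.29. The elevated value at lag 1 (0.29), dropping to 0.11 at lag 2, reflects decaying short-term dependence rather than seasonality.
The dominant spike at lag 6 indicates a seasonal period of 6.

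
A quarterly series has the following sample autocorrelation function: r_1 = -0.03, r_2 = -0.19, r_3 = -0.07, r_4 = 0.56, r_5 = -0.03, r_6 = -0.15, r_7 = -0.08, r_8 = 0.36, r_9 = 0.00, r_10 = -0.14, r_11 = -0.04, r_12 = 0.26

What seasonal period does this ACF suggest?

The largest autocorrelation is r_4 = 0.56, with weaker echoes at lags 8 (0.36) and 12 (0.26); the remaining lags stay at or below 0.00.
The dominant spike at lag 4 indicates a seasonal period of 4.

4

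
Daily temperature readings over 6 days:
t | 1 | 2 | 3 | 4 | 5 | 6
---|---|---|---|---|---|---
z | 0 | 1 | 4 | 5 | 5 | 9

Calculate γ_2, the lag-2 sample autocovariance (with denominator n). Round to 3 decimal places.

Mean z̄ = (0 + 1 + 4 + 5 + 5 + 9)/6 = 4.0000
Σ_{t=1}^{4}(z_t−z̄)(z_{t+2}−z̄) = 2.0000
γ_2 = 2.0000 / 6 = 0.333

0.333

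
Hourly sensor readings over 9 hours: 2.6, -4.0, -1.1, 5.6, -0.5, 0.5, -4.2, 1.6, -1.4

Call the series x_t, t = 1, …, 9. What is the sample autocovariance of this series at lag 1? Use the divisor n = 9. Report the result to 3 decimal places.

-2.943

Mean x̄ = (2.6 − 4.0 − 1.1 + 5.6 − 0.5 + 0.5 − 4.2 + 1.6 − 1.4)/9 = -0.1000
Σ_{t=1}^{8}(x_t−x̄)(x_{t+1}−x̄) = -26.4900
γ_1 = -26.4900 / 9 = -2.943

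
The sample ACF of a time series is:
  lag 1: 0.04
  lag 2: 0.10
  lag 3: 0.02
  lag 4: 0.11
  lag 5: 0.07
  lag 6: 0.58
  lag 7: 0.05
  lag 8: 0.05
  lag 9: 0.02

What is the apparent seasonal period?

6

The largest autocorrelation is r_6 = 0.58; the remaining lags stay at or below 0.11.
The dominant spike at lag 6 indicates a seasonal period of 6.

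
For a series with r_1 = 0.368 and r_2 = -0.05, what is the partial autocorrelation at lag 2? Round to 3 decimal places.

-0.214

φ_{22} = (r_2 − r_1²) / (1 − r_1²)
r_1² = (0.368)² = 0.135424
Numerator = -0.05 − 0.1354 = -0.1854; denominator = 1 − 0.1354 = 0.8646
φ_{22} = -0.1854 / 0.8646 = -0.214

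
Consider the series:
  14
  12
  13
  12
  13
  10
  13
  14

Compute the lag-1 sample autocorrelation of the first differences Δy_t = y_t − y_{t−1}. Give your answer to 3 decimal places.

First differences Δy: -2, 1, -1, 1, -3, 3, 1
Mean of differences = 0.0000
Numerator Σ(Δy_t−Δȳ)(Δy_{t+1}−Δȳ) = -13.0000
Denominator Σ(Δy_t−Δȳ)² = 26.0000
r_1(Δy) = -13.0000 / 26.0000 = -0.500

-0.500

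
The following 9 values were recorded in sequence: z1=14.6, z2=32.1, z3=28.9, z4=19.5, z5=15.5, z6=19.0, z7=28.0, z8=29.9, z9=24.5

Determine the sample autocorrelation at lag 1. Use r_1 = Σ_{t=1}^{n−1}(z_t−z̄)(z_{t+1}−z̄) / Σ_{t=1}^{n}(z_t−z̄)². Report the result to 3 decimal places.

0.089

Mean z̄ = (14.6 + 32.1 + 28.9 + 19.5 + 15.5 + 19.0 + 28.0 + 29.9 + 24.5)/9 = 23.5556
Numerator Σ_{t=1}^{8}(z_t−z̄)(z_{t+1}−z̄) = 30.7802
Denominator Σ(z_t−z̄)² = 344.7622
r_1 = 30.7802 / 344.7622 = 0.089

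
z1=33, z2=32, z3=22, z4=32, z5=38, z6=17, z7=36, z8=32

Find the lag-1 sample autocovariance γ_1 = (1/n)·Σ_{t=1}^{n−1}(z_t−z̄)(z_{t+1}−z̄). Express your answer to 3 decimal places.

-22.414

Mean z̄ = (33 + 32 + 22 + 32 + 38 + 17 + 36 + 32)/8 = 30.2500
Deviations: 2.7500, 1.7500, -8.2500, 1.7500, 7.7500, -13.2500, 5.7500, 1.7500
Σ_{t=1}^{7}(z_t−z̄)(z_{t+1}−z̄) = -179.3125
γ_1 = -179.3125 / 8 = -22.414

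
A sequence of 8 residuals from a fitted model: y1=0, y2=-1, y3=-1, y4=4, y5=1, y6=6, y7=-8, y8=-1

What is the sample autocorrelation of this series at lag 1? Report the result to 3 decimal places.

Mean ȳ = (0 − 1 − 1 + 4 + 1 + 6 − 8 − 1)/8 = 0.0000
Numerator Σ_{t=1}^{7}(y_t−ȳ)(y_{t+1}−ȳ) = -33.0000
Denominator Σ(y_t−ȳ)² = 120.0000
r_1 = -33.0000 / 120.0000 = -0.275

-0.275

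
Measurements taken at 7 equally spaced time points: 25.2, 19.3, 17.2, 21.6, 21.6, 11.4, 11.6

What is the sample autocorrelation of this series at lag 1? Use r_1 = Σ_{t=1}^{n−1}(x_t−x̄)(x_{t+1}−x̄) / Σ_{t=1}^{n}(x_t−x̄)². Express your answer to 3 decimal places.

0.222

Mean x̄ = (25.2 + 19.3 + 17.2 + 21.6 + 21.6 + 11.4 + 11.6)/7 = 18.2714
Numerator Σ_{t=1}^{6}(x_t−x̄)(x_{t+1}−x̄) = 36.5078
Denominator Σ(x_t−x̄)² = 164.0943
r_1 = 36.5078 / 164.0943 = 0.222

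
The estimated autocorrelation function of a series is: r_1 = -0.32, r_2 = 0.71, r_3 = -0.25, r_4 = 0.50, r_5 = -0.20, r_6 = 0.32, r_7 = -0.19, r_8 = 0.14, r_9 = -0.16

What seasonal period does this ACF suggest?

2

The largest autocorrelation is r_2 = 0.71, with weaker echoes at lags 4 (0.50) and 6 (0.32); the remaining lags stay at or below 0.14.
The dominant spike at lag 2 indicates a seasonal period of 2.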